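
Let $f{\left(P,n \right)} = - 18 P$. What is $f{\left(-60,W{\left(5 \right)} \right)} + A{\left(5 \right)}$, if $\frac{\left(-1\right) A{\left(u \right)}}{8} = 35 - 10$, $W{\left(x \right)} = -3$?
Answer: $880$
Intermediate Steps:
$A{\left(u \right)} = -200$ ($A{\left(u \right)} = - 8 \left(35 - 10\right) = \left(-8\right) 25 = -200$)
$f{\left(-60,W{\left(5 \right)} \right)} + A{\left(5 \right)} = \left(-18\right) \left(-60\right) - 200 = 1080 - 200 = 880$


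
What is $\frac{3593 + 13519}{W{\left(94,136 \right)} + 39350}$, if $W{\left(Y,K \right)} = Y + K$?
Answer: $\frac{4278}{9895} \approx 0.43234$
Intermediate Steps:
$W{\left(Y,K \right)} = K + Y$
$\frac{3593 + 13519}{W{\left(94,136 \right)} + 39350} = \frac{3593 + 13519}{\left(136 + 94\right) + 39350} = \frac{17112}{230 + 39350} = \frac{17112}{39580} = 17112 \cdot \frac{1}{39580} = \frac{4278}{9895}$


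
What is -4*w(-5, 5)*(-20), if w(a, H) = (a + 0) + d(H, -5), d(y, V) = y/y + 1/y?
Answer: -304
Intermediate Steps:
d(y, V) = 1 + 1/y
w(a, H) = a + (1 + H)/H (w(a, H) = (a + 0) + (1 + H)/H = a + (1 + H)/H)
-4*w(-5, 5)*(-20) = -4*(1 - 5 + 1/5)*(-20) = -4*(1 - 5 + ⅕)*(-20) = -4*(-19/5)*(-20) = (76/5)*(-20) = -304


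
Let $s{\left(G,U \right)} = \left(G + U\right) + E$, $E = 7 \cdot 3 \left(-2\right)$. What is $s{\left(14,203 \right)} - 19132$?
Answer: $-18957$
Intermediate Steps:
$E = -42$ ($E = 21 \left(-2\right) = -42$)
$s{\left(G,U \right)} = -42 + G + U$ ($s{\left(G,U \right)} = \left(G + U\right) - 42 = -42 + G + U$)
$s{\left(14,203 \right)} - 19132 = \left(-42 + 14 + 203\right) - 19132 = 175 - 19132 = -18957$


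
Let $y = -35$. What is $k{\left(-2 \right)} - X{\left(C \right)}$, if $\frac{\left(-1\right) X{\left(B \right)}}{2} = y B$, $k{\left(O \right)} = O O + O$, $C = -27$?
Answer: $1892$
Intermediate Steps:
$k{\left(O \right)} = O + O^{2}$ ($k{\left(O \right)} = O^{2} + O = O + O^{2}$)
$X{\left(B \right)} = 70 B$ ($X{\left(B \right)} = - 2 \left(- 35 B\right) = 70 B$)
$k{\left(-2 \right)} - X{\left(C \right)} = - 2 \left(1 - 2\right) - 70 \left(-27\right) = \left(-2\right) \left(-1\right) - -1890 = 2 + 1890 = 1892$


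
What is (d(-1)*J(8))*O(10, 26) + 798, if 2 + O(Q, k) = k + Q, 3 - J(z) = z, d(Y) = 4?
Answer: 118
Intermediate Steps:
J(z) = 3 - z
O(Q, k) = -2 + Q + k (O(Q, k) = -2 + (k + Q) = -2 + (Q + k) = -2 + Q + k)
(d(-1)*J(8))*O(10, 26) + 798 = (4*(3 - 1*8))*(-2 + 10 + 26) + 798 = (4*(3 - 8))*34 + 798 = (4*(-5))*34 + 798 = -20*34 + 798 = -680 + 798 = 118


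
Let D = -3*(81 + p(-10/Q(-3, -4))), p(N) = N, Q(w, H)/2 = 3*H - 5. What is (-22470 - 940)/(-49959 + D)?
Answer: 397970/853449 ≈ 0.46631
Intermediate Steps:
Q(w, H) = -10 + 6*H (Q(w, H) = 2*(3*H - 5) = 2*(-5 + 3*H) = -10 + 6*H)
D = -4146/17 (D = -3*(81 - 10/(-10 + 6*(-4))) = -3*(81 - 10/(-10 - 24)) = -3*(81 - 10/(-34)) = -3*(81 - 10*(-1/34)) = -3*(81 + 5/17) = -3*1382/17 = -4146/17 ≈ -243.88)
(-22470 - 940)/(-49959 + D) = (-22470 - 940)/(-49959 - 4146/17) = -23410/(-853449/17) = -23410*(-17/853449) = 397970/853449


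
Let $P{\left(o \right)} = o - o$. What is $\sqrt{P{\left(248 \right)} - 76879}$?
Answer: $i \sqrt{76879} \approx 277.27 i$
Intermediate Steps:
$P{\left(o \right)} = 0$
$\sqrt{P{\left(248 \right)} - 76879} = \sqrt{0 - 76879} = \sqrt{-76879} = i \sqrt{76879}$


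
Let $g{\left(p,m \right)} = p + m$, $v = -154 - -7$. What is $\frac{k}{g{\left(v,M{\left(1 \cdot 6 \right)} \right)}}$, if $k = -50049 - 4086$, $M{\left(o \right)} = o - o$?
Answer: $\frac{18045}{49} \approx 368.27$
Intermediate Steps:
$v = -147$ ($v = -154 + 7 = -147$)
$M{\left(o \right)} = 0$
$g{\left(p,m \right)} = m + p$
$k = -54135$
$\frac{k}{g{\left(v,M{\left(1 \cdot 6 \right)} \right)}} = - \frac{54135}{0 - 147} = - \frac{54135}{-147} = \left(-54135\right) \left(- \frac{1}{147}\right) = \frac{18045}{49}$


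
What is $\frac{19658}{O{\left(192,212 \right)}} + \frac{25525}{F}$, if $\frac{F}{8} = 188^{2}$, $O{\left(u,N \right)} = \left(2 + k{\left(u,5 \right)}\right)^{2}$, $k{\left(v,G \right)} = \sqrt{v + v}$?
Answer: $\frac{135020079413}{2551836800} - \frac{39316 \sqrt{6}}{9025} \approx 42.24$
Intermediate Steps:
$k{\left(v,G \right)} = \sqrt{2} \sqrt{v}$ ($k{\left(v,G \right)} = \sqrt{2 v} = \sqrt{2} \sqrt{v}$)
$O{\left(u,N \right)} = \left(2 + \sqrt{2} \sqrt{u}\right)^{2}$
$F = 282752$ ($F = 8 \cdot 188^{2} = 8 \cdot 35344 = 282752$)
$\frac{19658}{O{\left(192,212 \right)}} + \frac{25525}{F} = \frac{19658}{\left(2 + \sqrt{2} \sqrt{192}\right)^{2}} + \frac{25525}{282752} = \frac{19658}{\left(2 + \sqrt{2} \cdot 8 \sqrt{3}\right)^{2}} + 25525 \cdot \frac{1}{282752} = \frac{19658}{\left(2 + 8 \sqrt{6}\right)^{2}} + \frac{25525}{282752} = \frac{25525}{282752} + \frac{19658}{\left(2 + 8 \sqrt{6}\right)^{2}}$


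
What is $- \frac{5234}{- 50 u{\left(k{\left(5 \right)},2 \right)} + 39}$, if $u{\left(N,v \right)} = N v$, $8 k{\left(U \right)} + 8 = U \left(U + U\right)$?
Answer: $\frac{2617}{243} \approx 10.77$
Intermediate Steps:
$k{\left(U \right)} = -1 + \frac{U^{2}}{4}$ ($k{\left(U \right)} = -1 + \frac{U \left(U + U\right)}{8} = -1 + \frac{U 2 U}{8} = -1 + \frac{2 U^{2}}{8} = -1 + \frac{U^{2}}{4}$)
$- \frac{5234}{- 50 u{\left(k{\left(5 \right)},2 \right)} + 39} = - \frac{5234}{- 50 \left(-1 + \frac{5^{2}}{4}\right) 2 + 39} = - \frac{5234}{- 50 \left(-1 + \frac{1}{4} \cdot 25\right) 2 + 39} = - \frac{5234}{- 50 \left(-1 + \frac{25}{4}\right) 2 + 39} = - \frac{5234}{- 50 \cdot \frac{21}{4} \cdot 2 + 39} = - \frac{5234}{\left(-50\right) \frac{21}{2} + 39} = - \frac{5234}{-525 + 39} = - \frac{5234}{-486} = \left(-5234\right) \left(- \frac{1}{486}\right) = \frac{2617}{243}$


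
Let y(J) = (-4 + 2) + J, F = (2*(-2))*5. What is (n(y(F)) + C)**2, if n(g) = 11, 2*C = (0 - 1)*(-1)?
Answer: 529/4 ≈ 132.25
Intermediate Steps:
F = -20 (F = -4*5 = -20)
y(J) = -2 + J
C = 1/2 (C = ((0 - 1)*(-1))/2 = (-1*(-1))/2 = (1/2)*1 = 1/2 ≈ 0.50000)
(n(y(F)) + C)**2 = (11 + 1/2)**2 = (23/2)**2 = 529/4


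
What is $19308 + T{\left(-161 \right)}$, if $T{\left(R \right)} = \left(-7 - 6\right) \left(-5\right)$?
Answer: $19373$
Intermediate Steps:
$T{\left(R \right)} = 65$ ($T{\left(R \right)} = \left(-13\right) \left(-5\right) = 65$)
$19308 + T{\left(-161 \right)} = 19308 + 65 = 19373$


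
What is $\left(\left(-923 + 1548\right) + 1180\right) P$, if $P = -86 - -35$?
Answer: $-92055$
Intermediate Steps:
$P = -51$ ($P = -86 + 35 = -51$)
$\left(\left(-923 + 1548\right) + 1180\right) P = \left(\left(-923 + 1548\right) + 1180\right) \left(-51\right) = \left(625 + 1180\right) \left(-51\right) = 1805 \left(-51\right) = -92055$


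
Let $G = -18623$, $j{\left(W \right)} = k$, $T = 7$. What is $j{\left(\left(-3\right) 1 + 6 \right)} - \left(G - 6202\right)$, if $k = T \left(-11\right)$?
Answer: $24748$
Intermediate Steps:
$k = -77$ ($k = 7 \left(-11\right) = -77$)
$j{\left(W \right)} = -77$
$j{\left(\left(-3\right) 1 + 6 \right)} - \left(G - 6202\right) = -77 - \left(-18623 - 6202\right) = -77 - -24825 = -77 + 24825 = 24748$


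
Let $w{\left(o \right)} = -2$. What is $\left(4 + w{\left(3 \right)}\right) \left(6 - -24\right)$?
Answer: $60$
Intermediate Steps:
$\left(4 + w{\left(3 \right)}\right) \left(6 - -24\right) = \left(4 - 2\right) \left(6 - -24\right) = 2 \left(6 + 24\right) = 2 \cdot 30 = 60$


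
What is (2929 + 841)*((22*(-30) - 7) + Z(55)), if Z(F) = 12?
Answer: -2469350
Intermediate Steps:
(2929 + 841)*((22*(-30) - 7) + Z(55)) = (2929 + 841)*((22*(-30) - 7) + 12) = 3770*((-660 - 7) + 12) = 3770*(-667 + 12) = 3770*(-655) = -2469350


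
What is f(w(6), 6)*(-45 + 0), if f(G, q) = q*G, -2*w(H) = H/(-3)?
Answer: -270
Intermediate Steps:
w(H) = H/6 (w(H) = -H/(2*(-3)) = -H*(-1)/(2*3) = -(-1)*H/6 = H/6)
f(G, q) = G*q
f(w(6), 6)*(-45 + 0) = (((1/6)*6)*6)*(-45 + 0) = (1*6)*(-45) = 6*(-45) = -270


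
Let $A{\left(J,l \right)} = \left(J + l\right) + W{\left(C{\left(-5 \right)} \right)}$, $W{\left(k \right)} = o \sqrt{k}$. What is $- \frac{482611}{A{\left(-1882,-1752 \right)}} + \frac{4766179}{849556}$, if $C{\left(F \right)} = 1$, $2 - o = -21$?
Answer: $\frac{427215743085}{3067746716} \approx 139.26$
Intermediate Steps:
$o = 23$ ($o = 2 - -21 = 2 + 21 = 23$)
$W{\left(k \right)} = 23 \sqrt{k}$
$A{\left(J,l \right)} = 23 + J + l$ ($A{\left(J,l \right)} = \left(J + l\right) + 23 \sqrt{1} = \left(J + l\right) + 23 \cdot 1 = \left(J + l\right) + 23 = 23 + J + l$)
$- \frac{482611}{A{\left(-1882,-1752 \right)}} + \frac{4766179}{849556} = - \frac{482611}{23 - 1882 - 1752} + \frac{4766179}{849556} = - \frac{482611}{-3611} + 4766179 \cdot \frac{1}{849556} = \left(-482611\right) \left(- \frac{1}{3611}\right) + \frac{4766179}{849556} = \frac{482611}{3611} + \frac{4766179}{849556} = \frac{427215743085}{3067746716}$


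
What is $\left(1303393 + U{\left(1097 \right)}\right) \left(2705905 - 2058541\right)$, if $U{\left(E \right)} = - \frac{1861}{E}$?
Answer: $\frac{925614162794640}{1097} \approx 8.4377 \cdot 10^{11}$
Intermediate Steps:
$\left(1303393 + U{\left(1097 \right)}\right) \left(2705905 - 2058541\right) = \left(1303393 - \frac{1861}{1097}\right) \left(2705905 - 2058541\right) = \left(1303393 - \frac{1861}{1097}\right) 647364 = \frac{1429820260}{1097} \cdot 647364 = \frac{925614162794640}{1097}$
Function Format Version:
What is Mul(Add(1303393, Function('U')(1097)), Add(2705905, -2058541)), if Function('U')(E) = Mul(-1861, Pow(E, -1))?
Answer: Rational(925614162794640, 1097) ≈ 8.4377e+11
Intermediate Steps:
Mul(Add(1303393, Function('U')(1097)), Add(2705905, -2058541)) = Mul(Add(1303393, Mul(-1861, Pow(1097, -1))), Add(2705905, -2058541)) = Mul(Add(1303393, Mul(-1861, Rational(1, 1097))), 647364) = Mul(Add(1303393, Rational(-1861, 1097)), 647364) = Mul(Rational(1429820260, 1097), 647364) = Rational(925614162794640, 1097)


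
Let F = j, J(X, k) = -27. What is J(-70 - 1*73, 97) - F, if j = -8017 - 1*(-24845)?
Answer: -16855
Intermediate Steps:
j = 16828 (j = -8017 + 24845 = 16828)
F = 16828
J(-70 - 1*73, 97) - F = -27 - 1*16828 = -27 - 16828 = -16855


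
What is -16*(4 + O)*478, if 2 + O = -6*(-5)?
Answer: -244736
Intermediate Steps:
O = 28 (O = -2 - 6*(-5) = -2 - 1*(-30) = -2 + 30 = 28)
-16*(4 + O)*478 = -16*(4 + 28)*478 = -16*32*478 = -512*478 = -244736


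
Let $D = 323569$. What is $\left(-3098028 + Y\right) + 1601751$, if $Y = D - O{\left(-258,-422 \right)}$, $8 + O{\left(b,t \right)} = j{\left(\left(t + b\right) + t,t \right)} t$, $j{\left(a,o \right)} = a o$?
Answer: $195075868$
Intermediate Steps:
$O{\left(b,t \right)} = -8 + t^{2} \left(b + 2 t\right)$ ($O{\left(b,t \right)} = -8 + \left(\left(t + b\right) + t\right) t t = -8 + \left(\left(b + t\right) + t\right) t t = -8 + \left(b + 2 t\right) t t = -8 + t \left(b + 2 t\right) t = -8 + t^{2} \left(b + 2 t\right)$)
$Y = 196572145$ ($Y = 323569 - \left(-8 + \left(-422\right)^{2} \left(-258 + 2 \left(-422\right)\right)\right) = 323569 - \left(-8 + 178084 \left(-258 - 844\right)\right) = 323569 - \left(-8 + 178084 \left(-1102\right)\right) = 323569 - \left(-8 - 196248568\right) = 323569 - -196248576 = 323569 + 196248576 = 196572145$)
$\left(-3098028 + Y\right) + 1601751 = \left(-3098028 + 196572145\right) + 1601751 = 193474117 + 1601751 = 195075868$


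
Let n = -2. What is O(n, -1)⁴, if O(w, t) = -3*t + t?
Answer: 16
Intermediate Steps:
O(w, t) = -2*t
O(n, -1)⁴ = (-2*(-1))⁴ = 2⁴ = 16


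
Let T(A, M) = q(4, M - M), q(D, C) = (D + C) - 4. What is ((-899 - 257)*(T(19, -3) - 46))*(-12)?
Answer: -638112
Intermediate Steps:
q(D, C) = -4 + C + D (q(D, C) = (C + D) - 4 = -4 + C + D)
T(A, M) = 0 (T(A, M) = -4 + (M - M) + 4 = -4 + 0 + 4 = 0)
((-899 - 257)*(T(19, -3) - 46))*(-12) = ((-899 - 257)*(0 - 46))*(-12) = -1156*(-46)*(-12) = 53176*(-12) = -638112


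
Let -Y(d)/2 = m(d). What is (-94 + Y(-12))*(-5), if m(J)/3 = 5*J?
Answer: -1330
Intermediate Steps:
m(J) = 15*J (m(J) = 3*(5*J) = 15*J)
Y(d) = -30*d
(-94 + Y(-12))*(-5) = (-94 - 30*(-12))*(-5) = (-94 + 360)*(-5) = 266*(-5) = -1330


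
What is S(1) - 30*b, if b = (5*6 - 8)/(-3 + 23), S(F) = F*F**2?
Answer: -32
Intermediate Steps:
S(F) = F**3
b = 11/10 (b = (30 - 8)/20 = 22*(1/20) = 11/10 ≈ 1.1000)
S(1) - 30*b = 1**3 - 30*11/10 = 1 - 33 = -32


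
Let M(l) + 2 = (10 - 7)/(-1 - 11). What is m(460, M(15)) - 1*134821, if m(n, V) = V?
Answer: -539293/4 ≈ -1.3482e+5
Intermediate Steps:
M(l) = -9/4 (M(l) = -2 + (10 - 7)/(-1 - 11) = -2 + 3/(-12) = -2 + 3*(-1/12) = -2 - ¼ = -9/4)
m(460, M(15)) - 1*134821 = -9/4 - 1*134821 = -9/4 - 134821 = -539293/4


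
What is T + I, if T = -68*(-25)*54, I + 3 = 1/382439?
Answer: 35106752884/382439 ≈ 91797.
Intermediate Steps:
I = -1147316/382439 (I = -3 + 1/382439 = -1147316/382439 ≈ -3.0000)
T = 91800 (T = 1700*54 = 91800)
T + I = 91800 - 1147316/382439 = 35106752884/382439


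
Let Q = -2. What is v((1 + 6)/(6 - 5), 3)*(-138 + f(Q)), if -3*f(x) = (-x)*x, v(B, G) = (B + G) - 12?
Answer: 820/3 ≈ 273.33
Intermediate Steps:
v(B, G) = -12 + B + G
f(x) = x²/3 (f(x) = -(-x)*x/3 = -(-1)*x²/3 = x²/3)
v((1 + 6)/(6 - 5), 3)*(-138 + f(Q)) = (-12 + (1 + 6)/(6 - 5) + 3)*(-138 + (⅓)*(-2)²) = (-12 + 7/1 + 3)*(-138 + (⅓)*4) = (-12 + 7*1 + 3)*(-138 + 4/3) = (-12 + 7 + 3)*(-410/3) = -2*(-410/3) = 820/3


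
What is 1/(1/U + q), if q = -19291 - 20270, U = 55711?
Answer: -55711/2203982870 ≈ -2.5277e-5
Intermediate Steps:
q = -39561
1/(1/U + q) = 1/(1/55711 - 39561) = 1/(-2203982870/55711) = -55711/2203982870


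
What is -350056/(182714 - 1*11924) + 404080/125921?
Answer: 12466710812/10753023795 ≈ 1.1594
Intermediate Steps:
-350056/(182714 - 1*11924) + 404080/125921 = -350056/(182714 - 11924) + 404080*(1/125921) = -350056/170790 + 404080/125921 = -350056*1/170790 + 404080/125921 = -175028/85395 + 404080/125921 = 12466710812/10753023795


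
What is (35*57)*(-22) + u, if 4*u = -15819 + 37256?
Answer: -154123/4 ≈ -38531.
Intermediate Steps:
u = 21437/4 (u = (-15819 + 37256)/4 = (¼)*21437 = 21437/4 ≈ 5359.3)
(35*57)*(-22) + u = (35*57)*(-22) + 21437/4 = 1995*(-22) + 21437/4 = -43890 + 21437/4 = -154123/4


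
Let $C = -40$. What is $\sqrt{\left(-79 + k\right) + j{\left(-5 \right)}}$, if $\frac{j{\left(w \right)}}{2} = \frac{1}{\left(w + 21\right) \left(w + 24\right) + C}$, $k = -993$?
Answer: $\frac{i \sqrt{4669599}}{66} \approx 32.741 i$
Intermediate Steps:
$j{\left(w \right)} = \frac{2}{-40 + \left(21 + w\right) \left(24 + w\right)}$ ($j{\left(w \right)} = \frac{2}{\left(w + 21\right) \left(w + 24\right) - 40} = \frac{2}{\left(21 + w\right) \left(24 + w\right) - 40} = \frac{2}{-40 + \left(21 + w\right) \left(24 + w\right)}$)
$\sqrt{\left(-79 + k\right) + j{\left(-5 \right)}} = \sqrt{\left(-79 - 993\right) + \frac{2}{464 + \left(-5\right)^{2} + 45 \left(-5\right)}} = \sqrt{-1072 + \frac{2}{464 + 25 - 225}} = \sqrt{-1072 + \frac{2}{264}} = \sqrt{-1072 + 2 \cdot \frac{1}{264}} = \sqrt{-1072 + \frac{1}{132}} = \sqrt{- \frac{141503}{132}} = \frac{i \sqrt{4669599}}{66}$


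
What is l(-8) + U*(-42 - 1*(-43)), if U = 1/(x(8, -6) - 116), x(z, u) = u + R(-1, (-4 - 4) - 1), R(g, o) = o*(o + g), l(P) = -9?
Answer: -289/32 ≈ -9.0313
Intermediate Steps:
R(g, o) = o*(g + o)
x(z, u) = 90 + u (x(z, u) = u + ((-4 - 4) - 1)*(-1 + ((-4 - 4) - 1)) = u + (-8 - 1)*(-1 + (-8 - 1)) = u - 9*(-1 - 9) = u - 9*(-10) = u + 90 = 90 + u)
U = -1/32 (U = 1/((90 - 6) - 116) = 1/(84 - 116) = 1/(-32) = -1/32 ≈ -0.031250)
l(-8) + U*(-42 - 1*(-43)) = -9 - (-42 - 1*(-43))/32 = -9 - (-42 + 43)/32 = -9 - 1/32*1 = -9 - 1/32 = -289/32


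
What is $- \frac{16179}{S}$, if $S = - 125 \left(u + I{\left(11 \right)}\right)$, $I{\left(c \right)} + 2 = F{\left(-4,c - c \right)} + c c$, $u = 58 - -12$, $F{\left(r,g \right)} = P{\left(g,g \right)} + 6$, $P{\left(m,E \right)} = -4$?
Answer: $\frac{16179}{23875} \approx 0.67765$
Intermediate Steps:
$F{\left(r,g \right)} = 2$ ($F{\left(r,g \right)} = -4 + 6 = 2$)
$u = 70$ ($u = 58 + 12 = 70$)
$I{\left(c \right)} = c^{2}$ ($I{\left(c \right)} = -2 + \left(2 + c c\right) = -2 + \left(2 + c^{2}\right) = c^{2}$)
$S = -23875$ ($S = - 125 \left(70 + 11^{2}\right) = - 125 \left(70 + 121\right) = \left(-125\right) 191 = -23875$)
$- \frac{16179}{S} = - \frac{16179}{-23875} = \left(-16179\right) \left(- \frac{1}{23875}\right) = \frac{16179}{23875}$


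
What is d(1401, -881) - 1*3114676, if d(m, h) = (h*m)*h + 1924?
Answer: 1084288809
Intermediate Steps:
d(m, h) = 1924 + m*h**2 (d(m, h) = m*h**2 + 1924 = 1924 + m*h**2)
d(1401, -881) - 1*3114676 = (1924 + 1401*(-881)**2) - 1*3114676 = (1924 + 1401*776161) - 3114676 = (1924 + 1087401561) - 3114676 = 1087403485 - 3114676 = 1084288809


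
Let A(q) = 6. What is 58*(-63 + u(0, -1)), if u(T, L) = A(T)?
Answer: -3306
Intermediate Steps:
u(T, L) = 6
58*(-63 + u(0, -1)) = 58*(-63 + 6) = 58*(-57) = -3306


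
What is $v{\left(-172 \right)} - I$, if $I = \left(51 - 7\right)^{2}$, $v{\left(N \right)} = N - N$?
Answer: $-1936$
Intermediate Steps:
$v{\left(N \right)} = 0$
$I = 1936$ ($I = 44^{2} = 1936$)
$v{\left(-172 \right)} - I = 0 - 1936 = -1936$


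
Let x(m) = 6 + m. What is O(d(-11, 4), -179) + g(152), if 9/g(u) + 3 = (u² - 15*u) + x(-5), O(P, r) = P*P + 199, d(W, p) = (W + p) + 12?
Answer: 4664137/20822 ≈ 224.00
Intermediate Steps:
d(W, p) = 12 + W + p
O(P, r) = 199 + P² (O(P, r) = P² + 199 = 199 + P²)
g(u) = 9/(-2 + u² - 15*u) (g(u) = 9/(-3 + ((u² - 15*u) + (6 - 5))) = 9/(-3 + ((u² - 15*u) + 1)) = 9/(-3 + (1 + u² - 15*u)) = 9/(-2 + u² - 15*u))
O(d(-11, 4), -179) + g(152) = (199 + (12 - 11 + 4)²) + 9/(-2 + 152² - 15*152) = (199 + 5²) + 9/(-2 + 23104 - 2280) = (199 + 25) + 9/20822 = 224 + 9*(1/20822) = 224 + 9/20822 = 4664137/20822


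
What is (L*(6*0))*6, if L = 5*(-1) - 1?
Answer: 0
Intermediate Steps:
L = -6 (L = -5 - 1 = -6)
(L*(6*0))*6 = -36*0*6 = -6*0*6 = 0*6 = 0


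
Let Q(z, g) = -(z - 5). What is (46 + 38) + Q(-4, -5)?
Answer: 93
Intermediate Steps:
Q(z, g) = 5 - z (Q(z, g) = -(-5 + z) = 5 - z)
(46 + 38) + Q(-4, -5) = (46 + 38) + (5 - 1*(-4)) = 84 + (5 + 4) = 84 + 9 = 93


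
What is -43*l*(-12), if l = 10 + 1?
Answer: 5676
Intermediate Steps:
l = 11
-43*l*(-12) = -43*11*(-12) = -473*(-12) = 5676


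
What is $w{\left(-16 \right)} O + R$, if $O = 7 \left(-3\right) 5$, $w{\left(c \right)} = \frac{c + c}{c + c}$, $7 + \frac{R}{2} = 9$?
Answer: $-101$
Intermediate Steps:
$R = 4$ ($R = -14 + 2 \cdot 9 = -14 + 18 = 4$)
$w{\left(c \right)} = 1$ ($w{\left(c \right)} = \frac{2 c}{2 c} = 2 c \frac{1}{2 c} = 1$)
$O = -105$ ($O = \left(-21\right) 5 = -105$)
$w{\left(-16 \right)} O + R = 1 \left(-105\right) + 4 = -105 + 4 = -101$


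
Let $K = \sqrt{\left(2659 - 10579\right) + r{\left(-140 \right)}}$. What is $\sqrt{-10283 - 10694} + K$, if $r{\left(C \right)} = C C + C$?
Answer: $2 \sqrt{2885} + i \sqrt{20977} \approx 107.42 + 144.83 i$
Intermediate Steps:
$r{\left(C \right)} = C + C^{2}$ ($r{\left(C \right)} = C^{2} + C = C + C^{2}$)
$K = 2 \sqrt{2885}$ ($K = \sqrt{\left(2659 - 10579\right) - 140 \left(1 - 140\right)} = \sqrt{\left(2659 - 10579\right) - -19460} = \sqrt{-7920 + 19460} = \sqrt{11540} = 2 \sqrt{2885} \approx 107.42$)
$\sqrt{-10283 - 10694} + K = \sqrt{-10283 - 10694} + 2 \sqrt{2885} = \sqrt{-20977} + 2 \sqrt{2885} = i \sqrt{20977} + 2 \sqrt{2885} = 2 \sqrt{2885} + i \sqrt{20977}$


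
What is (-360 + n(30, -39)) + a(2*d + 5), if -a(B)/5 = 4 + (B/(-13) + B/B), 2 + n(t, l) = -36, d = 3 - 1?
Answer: -5454/13 ≈ -419.54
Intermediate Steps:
d = 2
n(t, l) = -38 (n(t, l) = -2 - 36 = -38)
a(B) = -25 + 5*B/13 (a(B) = -5*(4 + (B/(-13) + B/B)) = -5*(4 + (B*(-1/13) + 1)) = -5*(4 + (-B/13 + 1)) = -5*(4 + (1 - B/13)) = -5*(5 - B/13) = -25 + 5*B/13)
(-360 + n(30, -39)) + a(2*d + 5) = (-360 - 38) + (-25 + 5*(2*2 + 5)/13) = -398 + (-25 + 5*(4 + 5)/13) = -398 + (-25 + (5/13)*9) = -398 + (-25 + 45/13) = -398 - 280/13 = -5454/13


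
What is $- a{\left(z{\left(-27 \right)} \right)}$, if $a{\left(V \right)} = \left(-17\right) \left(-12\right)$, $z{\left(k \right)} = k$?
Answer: $-204$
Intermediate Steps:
$a{\left(V \right)} = 204$
$- a{\left(z{\left(-27 \right)} \right)} = \left(-1\right) 204 = -204$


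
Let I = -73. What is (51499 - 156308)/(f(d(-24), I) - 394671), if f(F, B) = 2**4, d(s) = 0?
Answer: 104809/394655 ≈ 0.26557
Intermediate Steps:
f(F, B) = 16
(51499 - 156308)/(f(d(-24), I) - 394671) = (51499 - 156308)/(16 - 394671) = -104809/(-394655) = -104809*(-1/394655) = 104809/394655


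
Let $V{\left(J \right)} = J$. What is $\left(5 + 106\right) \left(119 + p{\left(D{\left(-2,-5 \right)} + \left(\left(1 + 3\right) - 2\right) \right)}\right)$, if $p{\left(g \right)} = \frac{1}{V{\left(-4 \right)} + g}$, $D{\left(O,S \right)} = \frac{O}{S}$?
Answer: $\frac{105117}{8} \approx 13140.0$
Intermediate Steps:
$p{\left(g \right)} = \frac{1}{-4 + g}$
$\left(5 + 106\right) \left(119 + p{\left(D{\left(-2,-5 \right)} + \left(\left(1 + 3\right) - 2\right) \right)}\right) = \left(5 + 106\right) \left(119 + \frac{1}{-4 + \left(- \frac{2}{-5} + \left(\left(1 + 3\right) - 2\right)\right)}\right) = 111 \left(119 + \frac{1}{-4 + \left(\left(-2\right) \left(- \frac{1}{5}\right) + \left(4 - 2\right)\right)}\right) = 111 \left(119 + \frac{1}{-4 + \left(\frac{2}{5} + 2\right)}\right) = 111 \left(119 + \frac{1}{-4 + \frac{12}{5}}\right) = 111 \left(119 + \frac{1}{- \frac{8}{5}}\right) = 111 \left(119 - \frac{5}{8}\right) = 111 \cdot \frac{947}{8} = \frac{105117}{8}$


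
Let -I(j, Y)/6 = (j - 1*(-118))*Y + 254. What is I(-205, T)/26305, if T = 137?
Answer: 13998/5261 ≈ 2.6607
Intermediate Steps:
I(j, Y) = -1524 - 6*Y*(118 + j) (I(j, Y) = -6*((j - 1*(-118))*Y + 254) = -6*((j + 118)*Y + 254) = -6*((118 + j)*Y + 254) = -6*(Y*(118 + j) + 254) = -6*(254 + Y*(118 + j)) = -1524 - 6*Y*(118 + j))
I(-205, T)/26305 = (-1524 - 708*137 - 6*137*(-205))/26305 = (-1524 - 96996 + 168510)*(1/26305) = 69990*(1/26305) = 13998/5261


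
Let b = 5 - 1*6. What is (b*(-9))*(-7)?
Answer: -63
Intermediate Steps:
b = -1 (b = 5 - 6 = -1)
(b*(-9))*(-7) = -1*(-9)*(-7) = 9*(-7) = -63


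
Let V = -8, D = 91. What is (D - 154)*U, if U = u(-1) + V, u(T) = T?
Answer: 567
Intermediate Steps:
U = -9 (U = -1 - 8 = -9)
(D - 154)*U = (91 - 154)*(-9) = -63*(-9) = 567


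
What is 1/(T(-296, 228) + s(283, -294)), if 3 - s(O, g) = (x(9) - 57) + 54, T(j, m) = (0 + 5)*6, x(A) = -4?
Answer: 1/40 ≈ 0.025000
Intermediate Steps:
T(j, m) = 30 (T(j, m) = 5*6 = 30)
s(O, g) = 10 (s(O, g) = 3 - ((-4 - 57) + 54) = 3 - (-61 + 54) = 3 - 1*(-7) = 3 + 7 = 10)
1/(T(-296, 228) + s(283, -294)) = 1/(30 + 10) = 1/40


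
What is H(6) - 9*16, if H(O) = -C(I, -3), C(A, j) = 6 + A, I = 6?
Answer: -156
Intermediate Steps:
H(O) = -12 (H(O) = -(6 + 6) = -1*12 = -12)
H(6) - 9*16 = -12 - 9*16 = -12 - 144 = -156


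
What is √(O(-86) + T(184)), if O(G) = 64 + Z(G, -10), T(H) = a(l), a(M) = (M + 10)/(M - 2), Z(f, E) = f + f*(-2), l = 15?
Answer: 5*√1027/13 ≈ 12.326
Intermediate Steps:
Z(f, E) = -f (Z(f, E) = f - 2*f = -f)
a(M) = (10 + M)/(-2 + M)
T(H) = 25/13 (T(H) = (10 + 15)/(-2 + 15) = 25/13)
O(G) = 64 - G
√(O(-86) + T(184)) = √((64 - 1*(-86)) + 25/13) = √((64 + 86) + 25/13) = √(150 + 25/13) = √(1975/13) = 5*√1027/13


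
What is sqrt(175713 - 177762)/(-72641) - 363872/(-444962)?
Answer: 181936/222481 - I*sqrt(2049)/72641 ≈ 0.81776 - 0.00062315*I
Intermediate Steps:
sqrt(175713 - 177762)/(-72641) - 363872/(-444962) = sqrt(-2049)*(-1/72641) - 363872*(-1/444962) = (I*sqrt(2049))*(-1/72641) + 181936/222481 = -I*sqrt(2049)/72641 + 181936/222481 = 181936/222481 - I*sqrt(2049)/72641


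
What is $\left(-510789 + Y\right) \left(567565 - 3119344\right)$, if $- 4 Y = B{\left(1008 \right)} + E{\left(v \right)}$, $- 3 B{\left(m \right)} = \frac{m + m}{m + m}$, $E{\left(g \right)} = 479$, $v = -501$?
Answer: $1303726006518$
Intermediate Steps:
$B{\left(m \right)} = - \frac{1}{3}$ ($B{\left(m \right)} = - \frac{\left(m + m\right) \frac{1}{m + m}}{3} = - \frac{2 m \frac{1}{2 m}}{3} = \left(- \frac{1}{3}\right) 1 = - \frac{1}{3}$)
$Y = - \frac{359}{3}$ ($Y = - \frac{- \frac{1}{3} + 479}{4} = \left(- \frac{1}{4}\right) \frac{1436}{3} = - \frac{359}{3} \approx -119.67$)
$\left(-510789 + Y\right) \left(567565 - 3119344\right) = \left(-510789 - \frac{359}{3}\right) \left(567565 - 3119344\right) = \left(- \frac{1532726}{3}\right) \left(-2551779\right) = 1303726006518$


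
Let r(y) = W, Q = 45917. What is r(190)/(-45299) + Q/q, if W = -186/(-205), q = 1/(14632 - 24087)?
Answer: -4031600725054511/9286295 ≈ -4.3415e+8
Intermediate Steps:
q = -1/9455 (q = 1/(-9455) = -1/9455 ≈ -0.00010576)
W = 186/205 (W = -186*(-1/205) = 186/205 ≈ 0.90732)
r(y) = 186/205
r(190)/(-45299) + Q/q = (186/205)/(-45299) + 45917/(-1/9455) = (186/205)*(-1/45299) + 45917*(-9455) = -186/9286295 - 434145235 = -4031600725054511/9286295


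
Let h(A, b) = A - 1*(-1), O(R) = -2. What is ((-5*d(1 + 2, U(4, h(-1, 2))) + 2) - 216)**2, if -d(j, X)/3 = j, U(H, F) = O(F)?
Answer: 28561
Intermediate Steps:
h(A, b) = 1 + A (h(A, b) = A + 1 = 1 + A)
U(H, F) = -2
d(j, X) = -3*j
((-5*d(1 + 2, U(4, h(-1, 2))) + 2) - 216)**2 = ((-(-15)*(1 + 2) + 2) - 216)**2 = ((-(-15)*3 + 2) - 216)**2 = ((-5*(-9) + 2) - 216)**2 = ((45 + 2) - 216)**2 = (47 - 216)**2 = (-169)**2 = 28561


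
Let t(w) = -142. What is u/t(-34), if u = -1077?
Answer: 1077/142 ≈ 7.5845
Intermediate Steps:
u/t(-34) = -1077/(-142) = -1077*(-1/142) = 1077/142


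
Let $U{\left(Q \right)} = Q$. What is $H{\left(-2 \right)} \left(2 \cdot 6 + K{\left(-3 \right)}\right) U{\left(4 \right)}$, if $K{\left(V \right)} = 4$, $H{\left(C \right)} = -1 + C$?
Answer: $-192$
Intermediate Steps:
$H{\left(-2 \right)} \left(2 \cdot 6 + K{\left(-3 \right)}\right) U{\left(4 \right)} = \left(-1 - 2\right) \left(2 \cdot 6 + 4\right) 4 = - 3 \left(12 + 4\right) 4 = \left(-3\right) 16 \cdot 4 = \left(-48\right) 4 = -192$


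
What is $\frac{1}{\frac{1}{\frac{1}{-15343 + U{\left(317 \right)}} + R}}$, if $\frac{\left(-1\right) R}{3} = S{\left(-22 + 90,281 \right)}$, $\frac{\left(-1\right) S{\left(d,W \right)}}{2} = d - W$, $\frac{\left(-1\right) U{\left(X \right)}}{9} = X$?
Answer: $- \frac{23254489}{18196} \approx -1278.0$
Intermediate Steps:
$U{\left(X \right)} = - 9 X$
$S{\left(d,W \right)} = - 2 d + 2 W$ ($S{\left(d,W \right)} = - 2 \left(d - W\right) = - 2 d + 2 W$)
$R = -1278$ ($R = - 3 \left(- 2 \left(-22 + 90\right) + 2 \cdot 281\right) = - 3 \left(\left(-2\right) 68 + 562\right) = - 3 \left(-136 + 562\right) = \left(-3\right) 426 = -1278$)
$\frac{1}{\frac{1}{\frac{1}{-15343 + U{\left(317 \right)}} + R}} = \frac{1}{\frac{1}{\frac{1}{-15343 - 2853} - 1278}} = \frac{1}{\frac{1}{\frac{1}{-18196} - 1278}} = \frac{1}{\frac{1}{- \frac{1}{18196} - 1278}} = \frac{1}{\frac{1}{- \frac{23254489}{18196}}} = \frac{1}{- \frac{18196}{23254489}} = - \frac{23254489}{18196}$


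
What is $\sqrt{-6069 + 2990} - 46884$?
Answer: $-46884 + i \sqrt{3079} \approx -46884.0 + 55.489 i$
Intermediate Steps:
$\sqrt{-6069 + 2990} - 46884 = \sqrt{-3079} - 46884 = i \sqrt{3079} - 46884 = -46884 + i \sqrt{3079}$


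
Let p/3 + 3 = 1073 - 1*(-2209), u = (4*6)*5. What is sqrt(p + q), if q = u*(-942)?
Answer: 3*I*sqrt(11467) ≈ 321.25*I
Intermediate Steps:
u = 120 (u = 24*5 = 120)
p = 9837 (p = -9 + 3*(1073 - 1*(-2209)) = -9 + 3*(1073 + 2209) = -9 + 3*3282 = -9 + 9846 = 9837)
q = -113040 (q = 120*(-942) = -113040)
sqrt(p + q) = sqrt(9837 - 113040) = sqrt(-103203) = 3*I*sqrt(11467)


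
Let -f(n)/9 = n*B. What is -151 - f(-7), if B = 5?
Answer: -466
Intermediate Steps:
f(n) = -45*n (f(n) = -9*n*5 = -45*n)
-151 - f(-7) = -151 - (-45)*(-7) = -151 - 1*315 = -151 - 315 = -466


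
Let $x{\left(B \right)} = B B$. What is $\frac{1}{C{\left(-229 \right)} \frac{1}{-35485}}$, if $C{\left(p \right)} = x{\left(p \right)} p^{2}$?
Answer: $- \frac{35485}{2750058481} \approx -1.2903 \cdot 10^{-5}$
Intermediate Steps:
$x{\left(B \right)} = B^{2}$
$C{\left(p \right)} = p^{4}$ ($C{\left(p \right)} = p^{2} p^{2} = p^{4}$)
$\frac{1}{C{\left(-229 \right)} \frac{1}{-35485}} = \frac{1}{\left(-229\right)^{4} \frac{1}{-35485}} = \frac{1}{2750058481 \left(- \frac{1}{35485}\right)} = \frac{1}{- \frac{2750058481}{35485}} = - \frac{35485}{2750058481}$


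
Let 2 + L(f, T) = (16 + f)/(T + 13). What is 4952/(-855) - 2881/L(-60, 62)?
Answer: 183783437/165870 ≈ 1108.0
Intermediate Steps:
L(f, T) = -2 + (16 + f)/(13 + T) (L(f, T) = -2 + (16 + f)/(T + 13) = -2 + (16 + f)/(13 + T))
4952/(-855) - 2881/L(-60, 62) = 4952/(-855) - 2881*(13 + 62)/(-10 - 60 - 2*62) = 4952*(-1/855) - 2881*75/(-10 - 60 - 124) = -4952/855 - 2881/((1/75)*(-194)) = -4952/855 - 2881/(-194/75) = -4952/855 - 2881*(-75/194) = -4952/855 + 216075/194 = 183783437/165870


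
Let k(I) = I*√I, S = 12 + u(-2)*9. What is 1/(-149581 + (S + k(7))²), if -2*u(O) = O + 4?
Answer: -16581/2474364677 - 14*√7/7423094031 ≈ -6.7061e-6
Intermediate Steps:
u(O) = -2 - O/2 (u(O) = -(O + 4)/2 = -(4 + O)/2 = -2 - O/2)
S = 3 (S = 12 + (-2 - ½*(-2))*9 = 12 + (-2 + 1)*9 = 12 - 1*9 = 12 - 9 = 3)
k(I) = I^(3/2)
1/(-149581 + (S + k(7))²) = 1/(-149581 + (3 + 7^(3/2))²) = 1/(-149581 + (3 + 7*√7)²)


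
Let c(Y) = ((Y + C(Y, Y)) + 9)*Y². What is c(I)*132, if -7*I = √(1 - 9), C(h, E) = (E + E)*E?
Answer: -448800/2401 + 2112*I*√2/343 ≈ -186.92 + 8.7079*I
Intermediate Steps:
C(h, E) = 2*E² (C(h, E) = (2*E)*E = 2*E²)
I = -2*I*√2/7 (I = -√(1 - 9)/7 = -2*I*√2/7 ≈ -0.40406*I)
c(Y) = Y²*(9 + Y + 2*Y²) (c(Y) = ((Y + 2*Y²) + 9)*Y² = (9 + Y + 2*Y²)*Y² = Y²*(9 + Y + 2*Y²))
c(I)*132 = ((-2*I*√2/7)²*(9 - 2*I*√2/7 + 2*(-2*I*√2/7)²))*132 = -8*(9 - 2*I*√2/7 + 2*(-8/49))/49*132 = -8*(9 - 2*I*√2/7 - 16/49)/49*132 = -8*(425/49 - 2*I*√2/7)/49*132 = (-3400/2401 + 16*I*√2/343)*132 = -448800/2401 + 2112*I*√2/343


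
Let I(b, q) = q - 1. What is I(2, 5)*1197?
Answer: 4788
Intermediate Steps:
I(b, q) = -1 + q
I(2, 5)*1197 = (-1 + 5)*1197 = 4*1197 = 4788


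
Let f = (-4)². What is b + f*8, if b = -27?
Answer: 101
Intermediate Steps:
f = 16
b + f*8 = -27 + 16*8 = -27 + 128 = 101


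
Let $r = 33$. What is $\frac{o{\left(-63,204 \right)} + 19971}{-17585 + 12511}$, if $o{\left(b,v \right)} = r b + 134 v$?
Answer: $- \frac{22614}{2537} \approx -8.9137$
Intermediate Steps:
$o{\left(b,v \right)} = 33 b + 134 v$
$\frac{o{\left(-63,204 \right)} + 19971}{-17585 + 12511} = \frac{\left(33 \left(-63\right) + 134 \cdot 204\right) + 19971}{-17585 + 12511} = \frac{\left(-2079 + 27336\right) + 19971}{-5074} = \left(25257 + 19971\right) \left(- \frac{1}{5074}\right) = 45228 \left(- \frac{1}{5074}\right) = - \frac{22614}{2537}$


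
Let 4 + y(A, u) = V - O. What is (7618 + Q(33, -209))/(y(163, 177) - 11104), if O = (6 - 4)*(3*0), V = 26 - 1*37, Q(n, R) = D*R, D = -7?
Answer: -9081/11119 ≈ -0.81671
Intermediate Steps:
Q(n, R) = -7*R
V = -11 (V = 26 - 37 = -11)
O = 0 (O = 2*0 = 0)
y(A, u) = -15 (y(A, u) = -4 + (-11 - 1*0) = -4 + (-11 + 0) = -4 - 11 = -15)
(7618 + Q(33, -209))/(y(163, 177) - 11104) = (7618 - 7*(-209))/(-15 - 11104) = (7618 + 1463)/(-11119) = 9081*(-1/11119) = -9081/11119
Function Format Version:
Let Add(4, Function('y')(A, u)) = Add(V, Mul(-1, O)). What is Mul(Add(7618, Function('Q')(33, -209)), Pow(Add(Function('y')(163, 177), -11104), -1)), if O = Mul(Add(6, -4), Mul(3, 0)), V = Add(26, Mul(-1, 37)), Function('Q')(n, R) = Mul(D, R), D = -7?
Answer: Rational(-9081, 11119) ≈ -0.81671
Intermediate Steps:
Function('Q')(n, R) = Mul(-7, R)
V = -11 (V = Add(26, -37) = -11)
O = 0 (O = Mul(2, 0) = 0)
Function('y')(A, u) = -15 (Function('y')(A, u) = Add(-4, Add(-11, Mul(-1, 0))) = Add(-4, Add(-11, 0)) = Add(-4, -11) = -15)
Mul(Add(7618, Function('Q')(33, -209)), Pow(Add(Function('y')(163, 177), -11104), -1)) = Mul(Add(7618, Mul(-7, -209)), Pow(Add(-15, -11104), -1)) = Mul(Add(7618, 1463), Pow(-11119, -1)) = Mul(9081, Rational(-1, 11119)) = Rational(-9081, 11119)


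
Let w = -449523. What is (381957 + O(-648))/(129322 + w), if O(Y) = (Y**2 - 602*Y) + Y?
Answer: -170187/45743 ≈ -3.7205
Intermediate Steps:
O(Y) = Y**2 - 601*Y
(381957 + O(-648))/(129322 + w) = (381957 - 648*(-601 - 648))/(129322 - 449523) = (381957 - 648*(-1249))/(-320201) = (381957 + 809352)*(-1/320201) = 1191309*(-1/320201) = -170187/45743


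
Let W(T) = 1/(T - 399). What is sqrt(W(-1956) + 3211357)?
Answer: sqrt(17810266203570)/2355 ≈ 1792.0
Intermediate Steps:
W(T) = 1/(-399 + T)
sqrt(W(-1956) + 3211357) = sqrt(1/(-399 - 1956) + 3211357) = sqrt(1/(-2355) + 3211357) = sqrt(-1/2355 + 3211357) = sqrt(7562745734/2355) = sqrt(17810266203570)/2355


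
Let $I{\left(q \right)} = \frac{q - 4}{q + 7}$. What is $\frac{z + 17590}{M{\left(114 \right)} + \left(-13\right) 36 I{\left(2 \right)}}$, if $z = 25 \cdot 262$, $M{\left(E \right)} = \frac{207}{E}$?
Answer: $\frac{917320}{4021} \approx 228.13$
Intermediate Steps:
$z = 6550$
$I{\left(q \right)} = \frac{-4 + q}{7 + q}$
$\frac{z + 17590}{M{\left(114 \right)} + \left(-13\right) 36 I{\left(2 \right)}} = \frac{6550 + 17590}{\frac{207}{114} + \left(-13\right) 36 \frac{-4 + 2}{7 + 2}} = \frac{24140}{207 \cdot \frac{1}{114} - 468 \cdot \frac{1}{9} \left(-2\right)} = \frac{24140}{\frac{69}{38} - 468 \cdot \frac{1}{9} \left(-2\right)} = \frac{24140}{\frac{69}{38} - -104} = \frac{24140}{\frac{69}{38} + 104} = \frac{24140}{\frac{4021}{38}} = 24140 \cdot \frac{38}{4021} = \frac{917320}{4021}$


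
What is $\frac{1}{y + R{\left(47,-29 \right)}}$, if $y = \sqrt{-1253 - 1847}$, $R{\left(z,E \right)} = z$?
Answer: $\frac{47}{5309} - \frac{10 i \sqrt{31}}{5309} \approx 0.0088529 - 0.010487 i$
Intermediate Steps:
$y = 10 i \sqrt{31}$ ($y = \sqrt{-3100} = 10 i \sqrt{31} \approx 55.678 i$)
$\frac{1}{y + R{\left(47,-29 \right)}} = \frac{1}{10 i \sqrt{31} + 47} = \frac{1}{47 + 10 i \sqrt{31}}$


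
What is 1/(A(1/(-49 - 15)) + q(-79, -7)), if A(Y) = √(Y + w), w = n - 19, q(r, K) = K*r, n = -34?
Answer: 35392/19575169 - 24*I*√377/19575169 ≈ 0.001808 - 2.3805e-5*I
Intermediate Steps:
w = -53 (w = -34 - 19 = -53)
A(Y) = √(-53 + Y) (A(Y) = √(Y - 53) = √(-53 + Y))
1/(A(1/(-49 - 15)) + q(-79, -7)) = 1/(√(-53 + 1/(-49 - 15)) - 7*(-79)) = 1/(√(-53 + 1/(-64)) + 553) = 1/(√(-53 - 1/64) + 553) = 1/(√(-3393/64) + 553) = 1/(3*I*√377/8 + 553) = 1/(553 + 3*I*√377/8)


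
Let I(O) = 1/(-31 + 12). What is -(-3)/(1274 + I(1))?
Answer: 57/24205 ≈ 0.0023549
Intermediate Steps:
I(O) = -1/19 (I(O) = 1/(-19) = -1/19)
-(-3)/(1274 + I(1)) = -(-3)/(1274 - 1/19) = -(-3)/24205/19 = -(-3)*19/24205 = -1*(-57/24205) = 57/24205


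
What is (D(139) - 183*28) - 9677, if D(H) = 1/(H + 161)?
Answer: -4440299/300 ≈ -14801.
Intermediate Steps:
D(H) = 1/(161 + H)
(D(139) - 183*28) - 9677 = (1/(161 + 139) - 183*28) - 9677 = (1/300 - 5124) - 9677 = -1537199/300 - 9677 = -4440299/300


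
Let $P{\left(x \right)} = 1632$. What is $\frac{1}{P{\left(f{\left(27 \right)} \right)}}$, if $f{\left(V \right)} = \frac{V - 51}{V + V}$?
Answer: $\frac{1}{1632} \approx 0.00061275$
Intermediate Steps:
$f{\left(V \right)} = \frac{-51 + V}{2 V}$
$\frac{1}{P{\left(f{\left(27 \right)} \right)}} = \frac{1}{1632}$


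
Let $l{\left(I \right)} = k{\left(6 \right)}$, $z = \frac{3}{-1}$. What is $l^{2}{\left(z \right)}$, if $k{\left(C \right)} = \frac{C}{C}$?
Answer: $1$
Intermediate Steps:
$z = -3$ ($z = 3 \left(-1\right) = -3$)
$k{\left(C \right)} = 1$
$l{\left(I \right)} = 1$
$l^{2}{\left(z \right)} = 1^{2} = 1$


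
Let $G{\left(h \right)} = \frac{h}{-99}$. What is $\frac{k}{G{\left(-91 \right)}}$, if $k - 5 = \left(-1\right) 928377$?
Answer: $- \frac{91908828}{91} \approx -1.01 \cdot 10^{6}$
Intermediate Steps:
$k = -928372$ ($k = 5 - 928377 = -928372$)
$G{\left(h \right)} = - \frac{h}{99}$ ($G{\left(h \right)} = h \left(- \frac{1}{99}\right) = - \frac{h}{99}$)
$\frac{k}{G{\left(-91 \right)}} = - \frac{928372}{\left(- \frac{1}{99}\right) \left(-91\right)} = - \frac{928372}{\frac{91}{99}} = \left(-928372\right) \frac{99}{91} = - \frac{91908828}{91}$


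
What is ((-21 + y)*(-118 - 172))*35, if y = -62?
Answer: 842450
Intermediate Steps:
((-21 + y)*(-118 - 172))*35 = ((-21 - 62)*(-118 - 172))*35 = -83*(-290)*35 = 24070*35 = 842450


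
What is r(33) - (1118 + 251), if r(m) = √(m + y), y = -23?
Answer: -1369 + √10 ≈ -1365.8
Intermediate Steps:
r(m) = √(-23 + m) (r(m) = √(m - 23) = √(-23 + m))
r(33) - (1118 + 251) = √(-23 + 33) - (1118 + 251) = √10 - 1*1369 = √10 - 1369 = -1369 + √10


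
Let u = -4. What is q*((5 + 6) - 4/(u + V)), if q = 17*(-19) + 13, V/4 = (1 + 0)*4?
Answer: -9920/3 ≈ -3306.7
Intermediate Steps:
V = 16 (V = 4*((1 + 0)*4) = 4*(1*4) = 4*4 = 16)
q = -310 (q = -323 + 13 = -310)
q*((5 + 6) - 4/(u + V)) = -310*((5 + 6) - 4/(-4 + 16)) = -310*(11 - 4/12) = -310*(11 - 4*1/12) = -310*(11 - ⅓) = -310*32/3 = -9920/3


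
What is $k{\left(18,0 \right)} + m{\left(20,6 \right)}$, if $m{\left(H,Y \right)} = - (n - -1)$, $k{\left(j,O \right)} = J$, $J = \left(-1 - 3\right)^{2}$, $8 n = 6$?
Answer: $\frac{57}{4} \approx 14.25$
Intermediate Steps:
$n = \frac{3}{4}$ ($n = \frac{1}{8} \cdot 6 = \frac{3}{4} \approx 0.75$)
$J = 16$ ($J = \left(-4\right)^{2} = 16$)
$k{\left(j,O \right)} = 16$
$m{\left(H,Y \right)} = - \frac{7}{4}$ ($m{\left(H,Y \right)} = - (\frac{3}{4} - -1) = - (\frac{3}{4} + 1) = \left(-1\right) \frac{7}{4} = - \frac{7}{4}$)
$k{\left(18,0 \right)} + m{\left(20,6 \right)} = 16 - \frac{7}{4} = \frac{57}{4}$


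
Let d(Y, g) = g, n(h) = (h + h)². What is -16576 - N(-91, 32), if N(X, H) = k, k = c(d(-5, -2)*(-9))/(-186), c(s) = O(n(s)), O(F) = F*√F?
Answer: -506080/31 ≈ -16325.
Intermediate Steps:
n(h) = 4*h² (n(h) = (2*h)² = 4*h²)
O(F) = F^(3/2)
c(s) = 8*(s²)^(3/2) (c(s) = (4*s²)^(3/2) = 8*(s²)^(3/2))
k = -7776/31 (k = (8*((-2*(-9))²)^(3/2))/(-186) = (8*(18²)^(3/2))*(-1/186) = (8*324^(3/2))*(-1/186) = (8*5832)*(-1/186) = 46656*(-1/186) = -7776/31 ≈ -250.84)
N(X, H) = -7776/31
-16576 - N(-91, 32) = -16576 - 1*(-7776/31) = -16576 + 7776/31 = -506080/31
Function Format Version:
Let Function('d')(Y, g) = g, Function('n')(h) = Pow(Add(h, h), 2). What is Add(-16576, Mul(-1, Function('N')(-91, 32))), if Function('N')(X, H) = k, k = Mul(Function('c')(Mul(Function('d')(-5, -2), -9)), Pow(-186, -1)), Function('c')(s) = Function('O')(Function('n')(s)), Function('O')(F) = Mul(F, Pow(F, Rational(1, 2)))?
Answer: Rational(-506080, 31) ≈ -16325.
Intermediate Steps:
Function('n')(h) = Mul(4, Pow(h, 2)) (Function('n')(h) = Pow(Mul(2, h), 2) = Mul(4, Pow(h, 2)))
Function('O')(F) = Pow(F, Rational(3, 2))
Function('c')(s) = Mul(8, Pow(Pow(s, 2), Rational(3, 2))) (Function('c')(s) = Pow(Mul(4, Pow(s, 2)), Rational(3, 2)) = Mul(8, Pow(Pow(s, 2), Rational(3, 2))))
k = Rational(-7776, 31) (k = Mul(Mul(8, Pow(Pow(Mul(-2, -9), 2), Rational(3, 2))), Pow(-186, -1)) = Mul(Mul(8, Pow(Pow(18, 2), Rational(3, 2))), Rational(-1, 186)) = Mul(Mul(8, Pow(324, Rational(3, 2))), Rational(-1, 186)) = Mul(Mul(8, 5832), Rational(-1, 186)) = Mul(46656, Rational(-1, 186)) = Rational(-7776, 31) ≈ -250.84)
Function('N')(X, H) = Rational(-7776, 31)
Add(-16576, Mul(-1, Function('N')(-91, 32))) = Add(-16576, Mul(-1, Rational(-7776, 31))) = Add(-16576, Rational(7776, 31)) = Rational(-506080, 31)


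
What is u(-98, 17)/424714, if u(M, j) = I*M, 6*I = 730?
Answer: -245/8727 ≈ -0.028074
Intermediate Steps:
I = 365/3 (I = (⅙)*730 = 365/3 ≈ 121.67)
u(M, j) = 365*M/3
u(-98, 17)/424714 = ((365/3)*(-98))/424714 = -35770/3*1/424714 = -245/8727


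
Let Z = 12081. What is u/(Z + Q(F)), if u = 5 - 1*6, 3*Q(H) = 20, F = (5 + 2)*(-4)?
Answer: -3/36263 ≈ -8.2729e-5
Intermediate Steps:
F = -28 (F = 7*(-4) = -28)
Q(H) = 20/3 (Q(H) = (⅓)*20 = 20/3)
u = -1 (u = 5 - 6 = -1)
u/(Z + Q(F)) = -1/(12081 + 20/3) = -1/36263/3 = -1*3/36263 = -3/36263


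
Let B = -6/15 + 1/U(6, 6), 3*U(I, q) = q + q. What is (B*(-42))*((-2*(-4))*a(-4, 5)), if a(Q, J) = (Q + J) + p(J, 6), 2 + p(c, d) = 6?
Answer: 252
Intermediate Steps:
U(I, q) = 2*q/3 (U(I, q) = (q + q)/3 = (2*q)/3 = 2*q/3)
p(c, d) = 4 (p(c, d) = -2 + 6 = 4)
a(Q, J) = 4 + J + Q (a(Q, J) = (Q + J) + 4 = (J + Q) + 4 = 4 + J + Q)
B = -3/20 (B = -6/15 + 1/((2/3)*6) = -6*1/15 + 1/4 = -2/5 + 1*(1/4) = -2/5 + 1/4 = -3/20 ≈ -0.15000)
(B*(-42))*((-2*(-4))*a(-4, 5)) = (-3/20*(-42))*((-2*(-4))*(4 + 5 - 4)) = 63*(8*5)/10 = (63/10)*40 = 252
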